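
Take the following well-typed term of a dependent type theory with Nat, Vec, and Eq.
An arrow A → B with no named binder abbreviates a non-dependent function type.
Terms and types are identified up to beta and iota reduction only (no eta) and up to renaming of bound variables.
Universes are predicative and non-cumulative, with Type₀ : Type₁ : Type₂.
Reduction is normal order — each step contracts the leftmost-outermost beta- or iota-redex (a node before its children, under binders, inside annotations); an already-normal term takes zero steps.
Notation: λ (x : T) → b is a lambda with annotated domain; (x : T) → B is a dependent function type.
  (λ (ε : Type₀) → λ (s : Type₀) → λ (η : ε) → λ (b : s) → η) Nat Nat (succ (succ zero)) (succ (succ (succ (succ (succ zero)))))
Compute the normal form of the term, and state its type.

normal form:
  succ (succ zero)
type:
  Nat
observation: contracting a beta-redex first, the term normalizes in 4 steps.


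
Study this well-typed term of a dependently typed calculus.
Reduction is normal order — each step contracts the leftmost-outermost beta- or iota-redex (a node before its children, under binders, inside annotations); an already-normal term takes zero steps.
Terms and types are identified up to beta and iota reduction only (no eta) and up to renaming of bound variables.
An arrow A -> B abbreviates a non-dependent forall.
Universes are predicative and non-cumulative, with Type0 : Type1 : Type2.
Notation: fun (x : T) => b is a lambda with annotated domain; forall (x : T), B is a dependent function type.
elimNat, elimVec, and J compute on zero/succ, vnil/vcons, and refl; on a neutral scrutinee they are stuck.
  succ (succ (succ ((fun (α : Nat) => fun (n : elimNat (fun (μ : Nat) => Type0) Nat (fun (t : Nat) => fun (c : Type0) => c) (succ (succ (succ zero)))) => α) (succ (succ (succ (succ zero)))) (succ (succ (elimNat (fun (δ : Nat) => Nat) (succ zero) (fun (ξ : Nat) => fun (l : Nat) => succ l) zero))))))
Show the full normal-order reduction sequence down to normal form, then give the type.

normal-order reduction:
  succ (succ (succ ((fun (α : Nat) => fun (n : elimNat (fun (μ : Nat) => Type0) Nat (fun (t : Nat) => fun (c : Type0) => c) (succ (succ (succ zero)))) => α) (succ (succ (succ (succ zero)))) (succ (succ (elimNat (fun (δ : Nat) => Nat) (succ zero) (fun (ξ : Nat) => fun (l : Nat) => succ l) zero))))))
  ~> succ (succ (succ ((fun (α : elimNat (fun (n : Nat) => Type0) Nat (fun (μ : Nat) => fun (t : Type0) => t) (succ (succ (succ zero)))) => succ (succ (succ (succ zero)))) (succ (succ (elimNat (fun (c : Nat) => Nat) (succ zero) (fun (δ : Nat) => fun (ξ : Nat) => succ ξ) zero))))))
  ~> succ (succ (succ (succ (succ (succ (succ zero))))))
type:
  Nat


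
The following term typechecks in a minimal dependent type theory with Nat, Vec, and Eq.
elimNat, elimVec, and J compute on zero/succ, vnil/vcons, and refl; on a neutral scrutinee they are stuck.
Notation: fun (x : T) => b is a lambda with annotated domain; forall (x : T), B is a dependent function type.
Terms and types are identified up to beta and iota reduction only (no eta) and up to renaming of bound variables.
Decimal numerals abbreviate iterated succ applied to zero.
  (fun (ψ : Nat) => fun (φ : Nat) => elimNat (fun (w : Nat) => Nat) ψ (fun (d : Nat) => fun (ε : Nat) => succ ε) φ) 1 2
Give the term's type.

the term's type:
  Nat


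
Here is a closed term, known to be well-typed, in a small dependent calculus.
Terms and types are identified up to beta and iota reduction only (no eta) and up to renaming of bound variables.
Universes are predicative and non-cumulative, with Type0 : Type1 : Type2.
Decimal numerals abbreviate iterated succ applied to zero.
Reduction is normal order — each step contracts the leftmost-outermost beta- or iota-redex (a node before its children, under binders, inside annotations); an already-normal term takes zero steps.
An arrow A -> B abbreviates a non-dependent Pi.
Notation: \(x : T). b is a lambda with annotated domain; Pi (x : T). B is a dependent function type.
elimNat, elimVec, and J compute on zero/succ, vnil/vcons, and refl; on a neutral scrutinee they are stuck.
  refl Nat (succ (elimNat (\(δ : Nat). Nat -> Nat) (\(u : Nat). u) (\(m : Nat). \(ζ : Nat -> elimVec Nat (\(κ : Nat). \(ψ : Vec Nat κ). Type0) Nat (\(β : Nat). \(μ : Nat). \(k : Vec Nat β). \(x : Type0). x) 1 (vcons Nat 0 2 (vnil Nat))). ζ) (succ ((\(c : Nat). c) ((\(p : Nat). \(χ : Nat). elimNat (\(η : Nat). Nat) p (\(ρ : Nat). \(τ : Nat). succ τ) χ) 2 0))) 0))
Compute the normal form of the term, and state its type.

resulting normal form:
  refl Nat 1
the term's type:
  Eq Nat 1 1
observation: 21 normal-order steps normalize the term, beginning with an elimNat iota-redex.


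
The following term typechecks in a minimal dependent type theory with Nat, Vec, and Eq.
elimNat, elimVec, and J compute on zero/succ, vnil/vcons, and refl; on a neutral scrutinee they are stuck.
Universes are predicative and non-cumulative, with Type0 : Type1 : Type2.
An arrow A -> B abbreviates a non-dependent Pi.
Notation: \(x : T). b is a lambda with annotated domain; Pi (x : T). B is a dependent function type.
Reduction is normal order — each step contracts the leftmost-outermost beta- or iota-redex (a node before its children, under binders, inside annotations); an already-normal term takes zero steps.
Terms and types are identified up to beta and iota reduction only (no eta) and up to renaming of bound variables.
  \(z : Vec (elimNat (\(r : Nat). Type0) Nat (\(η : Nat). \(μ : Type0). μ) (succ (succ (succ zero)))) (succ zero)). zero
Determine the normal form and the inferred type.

normal form:
  \(z : Vec Nat (succ zero)). zero
inferred type:
  Vec Nat (succ zero) -> Nat


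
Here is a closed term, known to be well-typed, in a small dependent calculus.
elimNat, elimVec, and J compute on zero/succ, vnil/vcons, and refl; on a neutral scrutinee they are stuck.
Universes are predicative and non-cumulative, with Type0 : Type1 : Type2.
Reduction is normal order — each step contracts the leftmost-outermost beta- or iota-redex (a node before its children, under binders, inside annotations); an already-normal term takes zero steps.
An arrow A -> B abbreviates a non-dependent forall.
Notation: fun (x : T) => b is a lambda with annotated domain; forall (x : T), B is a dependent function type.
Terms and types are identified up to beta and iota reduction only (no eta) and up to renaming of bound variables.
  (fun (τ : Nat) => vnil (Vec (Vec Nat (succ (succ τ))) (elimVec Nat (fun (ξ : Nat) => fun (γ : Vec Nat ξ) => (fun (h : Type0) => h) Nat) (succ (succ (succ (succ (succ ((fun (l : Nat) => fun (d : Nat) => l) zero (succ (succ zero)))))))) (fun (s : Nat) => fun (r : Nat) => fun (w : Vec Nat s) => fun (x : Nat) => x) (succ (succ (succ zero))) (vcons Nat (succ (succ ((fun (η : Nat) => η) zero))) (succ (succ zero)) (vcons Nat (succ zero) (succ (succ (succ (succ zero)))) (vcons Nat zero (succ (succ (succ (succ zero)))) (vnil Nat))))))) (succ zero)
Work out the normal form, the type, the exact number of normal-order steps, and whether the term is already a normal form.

reduced normal form:
  vnil (Vec (Vec Nat (succ (succ (succ zero)))) (succ (succ (succ (succ (succ zero))))))
type:
  Vec (Vec (Vec Nat (succ (succ (succ zero)))) (succ (succ (succ (succ (succ zero)))))) zero
reduction steps (normal order): 19
started in normal form: no
first contracted redex: a beta-redex


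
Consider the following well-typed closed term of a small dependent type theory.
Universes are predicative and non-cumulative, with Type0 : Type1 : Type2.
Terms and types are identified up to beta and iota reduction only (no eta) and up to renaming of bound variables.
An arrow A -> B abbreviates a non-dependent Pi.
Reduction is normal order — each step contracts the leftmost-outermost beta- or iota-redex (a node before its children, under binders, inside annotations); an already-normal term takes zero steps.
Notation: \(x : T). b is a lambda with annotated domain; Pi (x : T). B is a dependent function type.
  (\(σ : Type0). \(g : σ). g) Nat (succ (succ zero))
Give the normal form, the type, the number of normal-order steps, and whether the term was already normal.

resulting normal form:
  succ (succ zero)
the term's type:
  Nat
reduction steps (normal order): 2
already normal: no
first contracted redex: a beta-redex


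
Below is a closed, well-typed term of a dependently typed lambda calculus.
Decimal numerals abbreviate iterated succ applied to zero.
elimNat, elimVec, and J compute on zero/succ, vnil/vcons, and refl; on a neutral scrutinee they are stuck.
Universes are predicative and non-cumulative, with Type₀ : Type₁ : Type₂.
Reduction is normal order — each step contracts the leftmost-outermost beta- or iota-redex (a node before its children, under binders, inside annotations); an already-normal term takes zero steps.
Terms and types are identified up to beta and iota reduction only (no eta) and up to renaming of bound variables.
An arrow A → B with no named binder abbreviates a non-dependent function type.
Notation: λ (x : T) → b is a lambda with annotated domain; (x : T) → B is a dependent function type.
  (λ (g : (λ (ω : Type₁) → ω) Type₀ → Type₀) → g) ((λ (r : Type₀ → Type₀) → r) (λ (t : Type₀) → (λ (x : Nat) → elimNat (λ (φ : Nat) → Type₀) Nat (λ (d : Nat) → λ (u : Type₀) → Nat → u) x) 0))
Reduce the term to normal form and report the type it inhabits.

normal form:
  λ (g : Type₀) → Nat
type:
  Type₀ → Type₀


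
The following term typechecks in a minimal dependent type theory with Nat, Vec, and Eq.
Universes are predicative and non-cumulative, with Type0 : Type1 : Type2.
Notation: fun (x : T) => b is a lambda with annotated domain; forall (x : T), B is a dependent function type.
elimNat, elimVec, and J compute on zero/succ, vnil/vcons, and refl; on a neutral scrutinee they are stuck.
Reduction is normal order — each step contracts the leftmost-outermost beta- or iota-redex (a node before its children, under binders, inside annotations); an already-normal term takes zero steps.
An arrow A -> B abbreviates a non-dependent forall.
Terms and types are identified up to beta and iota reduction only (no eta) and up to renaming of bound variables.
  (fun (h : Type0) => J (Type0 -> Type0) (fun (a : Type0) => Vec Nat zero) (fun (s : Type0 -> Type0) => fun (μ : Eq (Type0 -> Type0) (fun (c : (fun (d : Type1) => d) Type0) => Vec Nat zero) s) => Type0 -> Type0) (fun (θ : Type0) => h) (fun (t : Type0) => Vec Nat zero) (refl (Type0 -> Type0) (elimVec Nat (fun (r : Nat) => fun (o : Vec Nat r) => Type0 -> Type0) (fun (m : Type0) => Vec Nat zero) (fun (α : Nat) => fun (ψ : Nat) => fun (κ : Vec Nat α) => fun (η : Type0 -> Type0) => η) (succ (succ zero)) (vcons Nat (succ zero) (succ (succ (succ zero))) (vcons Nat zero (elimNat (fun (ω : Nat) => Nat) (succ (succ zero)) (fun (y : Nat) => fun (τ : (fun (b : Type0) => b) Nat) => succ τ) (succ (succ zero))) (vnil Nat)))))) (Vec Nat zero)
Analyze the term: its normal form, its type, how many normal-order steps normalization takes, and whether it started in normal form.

reduced normal form:
  fun (h : Type0) => Vec Nat zero
inferred type:
  Type0 -> Type0
steps to reach normal form (normal order): 2
already normal: no
first contracted redex: a beta-redex


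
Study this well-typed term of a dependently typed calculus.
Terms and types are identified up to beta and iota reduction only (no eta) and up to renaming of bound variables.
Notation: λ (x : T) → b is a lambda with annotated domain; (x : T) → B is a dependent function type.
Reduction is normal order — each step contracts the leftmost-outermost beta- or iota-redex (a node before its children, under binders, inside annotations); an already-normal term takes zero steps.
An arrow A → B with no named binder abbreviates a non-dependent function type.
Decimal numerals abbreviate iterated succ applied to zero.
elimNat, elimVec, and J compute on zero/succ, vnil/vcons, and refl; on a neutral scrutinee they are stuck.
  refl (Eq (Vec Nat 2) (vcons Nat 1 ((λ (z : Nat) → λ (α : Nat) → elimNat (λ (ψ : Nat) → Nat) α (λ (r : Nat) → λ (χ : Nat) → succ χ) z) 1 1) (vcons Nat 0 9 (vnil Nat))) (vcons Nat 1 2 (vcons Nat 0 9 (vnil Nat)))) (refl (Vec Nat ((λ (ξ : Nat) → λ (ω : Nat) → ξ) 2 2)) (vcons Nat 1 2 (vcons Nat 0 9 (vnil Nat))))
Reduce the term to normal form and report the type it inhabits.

reduced normal form:
  refl (Eq (Vec Nat 2) (vcons Nat 1 2 (vcons Nat 0 9 (vnil Nat))) (vcons Nat 1 2 (vcons Nat 0 9 (vnil Nat)))) (refl (Vec Nat 2) (vcons Nat 1 2 (vcons Nat 0 9 (vnil Nat))))
type:
  Eq (Eq (Vec Nat 2) (vcons Nat 1 2 (vcons Nat 0 9 (vnil Nat))) (vcons Nat 1 2 (vcons Nat 0 9 (vnil Nat)))) (refl (Vec Nat 2) (vcons Nat 1 2 (vcons Nat 0 9 (vnil Nat)))) (refl (Vec Nat 2) (vcons Nat 1 2 (vcons Nat 0 9 (vnil Nat))))
observation: contracting a beta-redex first, the term normalizes in 8 steps.


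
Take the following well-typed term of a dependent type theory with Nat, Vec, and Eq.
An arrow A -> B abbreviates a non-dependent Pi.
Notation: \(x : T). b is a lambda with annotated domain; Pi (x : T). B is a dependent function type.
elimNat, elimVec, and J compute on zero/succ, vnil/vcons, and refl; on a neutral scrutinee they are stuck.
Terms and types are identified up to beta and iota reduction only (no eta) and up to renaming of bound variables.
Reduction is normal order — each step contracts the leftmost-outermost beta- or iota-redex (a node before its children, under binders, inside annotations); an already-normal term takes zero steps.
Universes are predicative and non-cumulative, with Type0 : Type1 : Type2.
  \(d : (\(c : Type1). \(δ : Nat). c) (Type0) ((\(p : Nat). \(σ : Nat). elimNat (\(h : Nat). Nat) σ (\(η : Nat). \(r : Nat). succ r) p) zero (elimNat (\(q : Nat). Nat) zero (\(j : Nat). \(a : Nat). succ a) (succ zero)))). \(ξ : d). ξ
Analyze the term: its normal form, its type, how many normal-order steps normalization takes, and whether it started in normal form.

resulting normal form:
  \(d : Type0). \(c : d). c
the term's type:
  Pi (d : Type0). d -> d
steps to reach normal form (normal order): 2
term was already normal: no
first redex: a beta-redex


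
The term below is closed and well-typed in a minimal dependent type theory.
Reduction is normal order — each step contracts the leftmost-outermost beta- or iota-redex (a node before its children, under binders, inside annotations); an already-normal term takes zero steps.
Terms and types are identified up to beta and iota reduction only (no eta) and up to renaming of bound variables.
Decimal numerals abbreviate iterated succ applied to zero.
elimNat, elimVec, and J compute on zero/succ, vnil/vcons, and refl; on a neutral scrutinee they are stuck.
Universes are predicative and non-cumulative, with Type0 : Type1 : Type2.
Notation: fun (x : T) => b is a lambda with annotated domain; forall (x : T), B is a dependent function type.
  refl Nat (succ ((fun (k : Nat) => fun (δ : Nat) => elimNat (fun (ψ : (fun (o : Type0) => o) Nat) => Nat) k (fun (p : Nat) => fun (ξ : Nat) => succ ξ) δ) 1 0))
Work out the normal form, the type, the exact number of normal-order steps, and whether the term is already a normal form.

normal form:
  refl Nat 2
type:
  Eq Nat 2 2
steps to reach normal form (normal order): 3
already normal: no
first contracted redex: a beta-redex


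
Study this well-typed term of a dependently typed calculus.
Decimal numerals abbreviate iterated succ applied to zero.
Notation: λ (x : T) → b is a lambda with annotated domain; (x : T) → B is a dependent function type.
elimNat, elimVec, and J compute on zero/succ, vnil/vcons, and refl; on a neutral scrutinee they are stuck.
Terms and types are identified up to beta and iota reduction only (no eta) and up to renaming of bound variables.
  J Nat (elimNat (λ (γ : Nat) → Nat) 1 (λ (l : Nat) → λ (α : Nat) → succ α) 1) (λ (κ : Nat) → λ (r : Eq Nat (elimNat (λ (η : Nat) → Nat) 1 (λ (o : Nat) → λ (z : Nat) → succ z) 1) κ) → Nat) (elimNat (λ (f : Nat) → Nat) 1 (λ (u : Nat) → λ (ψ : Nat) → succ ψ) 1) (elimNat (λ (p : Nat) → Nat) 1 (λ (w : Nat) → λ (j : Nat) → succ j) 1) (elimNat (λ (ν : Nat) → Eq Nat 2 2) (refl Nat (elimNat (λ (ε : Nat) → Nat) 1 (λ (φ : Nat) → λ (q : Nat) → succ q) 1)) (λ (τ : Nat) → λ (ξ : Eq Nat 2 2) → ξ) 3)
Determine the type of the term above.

type:
  Nat


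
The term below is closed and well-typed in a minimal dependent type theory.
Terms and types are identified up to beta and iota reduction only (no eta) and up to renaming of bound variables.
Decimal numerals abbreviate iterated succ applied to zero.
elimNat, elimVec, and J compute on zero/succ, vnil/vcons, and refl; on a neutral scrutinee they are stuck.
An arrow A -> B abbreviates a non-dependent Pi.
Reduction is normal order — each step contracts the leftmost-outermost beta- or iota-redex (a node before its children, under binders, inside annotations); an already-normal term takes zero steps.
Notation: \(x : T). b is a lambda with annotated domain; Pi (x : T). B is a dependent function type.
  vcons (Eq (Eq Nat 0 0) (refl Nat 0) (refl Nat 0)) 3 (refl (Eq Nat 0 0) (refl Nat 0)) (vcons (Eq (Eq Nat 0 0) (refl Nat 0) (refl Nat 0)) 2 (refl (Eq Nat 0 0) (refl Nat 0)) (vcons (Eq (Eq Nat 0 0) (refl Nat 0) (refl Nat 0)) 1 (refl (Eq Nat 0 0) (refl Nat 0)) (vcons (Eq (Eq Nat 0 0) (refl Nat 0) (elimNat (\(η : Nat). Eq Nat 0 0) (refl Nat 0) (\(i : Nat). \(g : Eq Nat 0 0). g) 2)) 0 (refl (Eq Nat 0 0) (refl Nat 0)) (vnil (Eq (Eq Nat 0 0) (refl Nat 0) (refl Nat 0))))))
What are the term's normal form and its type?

reduced normal form:
  vcons (Eq (Eq Nat 0 0) (refl Nat 0) (refl Nat 0)) 3 (refl (Eq Nat 0 0) (refl Nat 0)) (vcons (Eq (Eq Nat 0 0) (refl Nat 0) (refl Nat 0)) 2 (refl (Eq Nat 0 0) (refl Nat 0)) (vcons (Eq (Eq Nat 0 0) (refl Nat 0) (refl Nat 0)) 1 (refl (Eq Nat 0 0) (refl Nat 0)) (vcons (Eq (Eq Nat 0 0) (refl Nat 0) (refl Nat 0)) 0 (refl (Eq Nat 0 0) (refl Nat 0)) (vnil (Eq (Eq Nat 0 0) (refl Nat 0) (refl Nat 0))))))
type:
  Vec (Eq (Eq Nat 0 0) (refl Nat 0) (refl Nat 0)) 4
observation: normalization takes exactly 7 steps under the normal-order strategy.


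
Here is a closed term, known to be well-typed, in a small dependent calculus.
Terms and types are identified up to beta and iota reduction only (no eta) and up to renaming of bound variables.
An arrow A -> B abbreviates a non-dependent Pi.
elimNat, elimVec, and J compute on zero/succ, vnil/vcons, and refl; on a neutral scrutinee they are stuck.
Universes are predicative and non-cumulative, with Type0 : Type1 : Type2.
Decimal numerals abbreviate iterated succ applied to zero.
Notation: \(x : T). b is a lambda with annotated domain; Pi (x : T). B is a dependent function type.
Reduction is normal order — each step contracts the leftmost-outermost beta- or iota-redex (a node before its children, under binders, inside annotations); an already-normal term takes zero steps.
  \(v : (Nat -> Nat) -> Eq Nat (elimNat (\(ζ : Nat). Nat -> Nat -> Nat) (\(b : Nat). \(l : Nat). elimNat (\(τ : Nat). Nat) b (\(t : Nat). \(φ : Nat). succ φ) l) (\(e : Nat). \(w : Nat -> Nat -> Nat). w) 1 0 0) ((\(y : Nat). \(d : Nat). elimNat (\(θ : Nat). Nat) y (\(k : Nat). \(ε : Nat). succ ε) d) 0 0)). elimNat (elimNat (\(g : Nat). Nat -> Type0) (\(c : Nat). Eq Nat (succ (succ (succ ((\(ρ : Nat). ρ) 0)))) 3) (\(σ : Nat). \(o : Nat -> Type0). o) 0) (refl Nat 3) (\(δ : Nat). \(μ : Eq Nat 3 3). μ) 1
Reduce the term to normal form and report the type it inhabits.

reduced normal form:
  \(v : (Nat -> Nat) -> Eq Nat 0 0). refl Nat 3
inferred type:
  ((Nat -> Nat) -> Eq Nat 0 0) -> Eq Nat 3 3


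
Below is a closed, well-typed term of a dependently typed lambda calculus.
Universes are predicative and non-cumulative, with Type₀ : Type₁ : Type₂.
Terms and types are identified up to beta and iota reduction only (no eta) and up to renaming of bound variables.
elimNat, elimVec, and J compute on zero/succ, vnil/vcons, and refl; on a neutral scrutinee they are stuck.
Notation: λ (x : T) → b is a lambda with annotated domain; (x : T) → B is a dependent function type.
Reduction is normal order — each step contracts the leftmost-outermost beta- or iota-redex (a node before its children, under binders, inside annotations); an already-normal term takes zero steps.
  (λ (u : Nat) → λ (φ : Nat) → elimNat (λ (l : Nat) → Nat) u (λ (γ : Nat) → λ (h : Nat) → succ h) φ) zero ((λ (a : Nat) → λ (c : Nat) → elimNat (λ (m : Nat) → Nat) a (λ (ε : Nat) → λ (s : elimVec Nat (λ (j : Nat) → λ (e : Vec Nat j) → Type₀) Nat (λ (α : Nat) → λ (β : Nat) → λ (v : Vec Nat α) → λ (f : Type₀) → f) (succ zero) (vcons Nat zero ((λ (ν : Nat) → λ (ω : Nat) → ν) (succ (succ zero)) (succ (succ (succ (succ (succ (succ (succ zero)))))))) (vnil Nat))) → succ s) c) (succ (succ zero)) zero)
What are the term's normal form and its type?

reduced normal form:
  succ (succ zero)
inferred type:
  Nat


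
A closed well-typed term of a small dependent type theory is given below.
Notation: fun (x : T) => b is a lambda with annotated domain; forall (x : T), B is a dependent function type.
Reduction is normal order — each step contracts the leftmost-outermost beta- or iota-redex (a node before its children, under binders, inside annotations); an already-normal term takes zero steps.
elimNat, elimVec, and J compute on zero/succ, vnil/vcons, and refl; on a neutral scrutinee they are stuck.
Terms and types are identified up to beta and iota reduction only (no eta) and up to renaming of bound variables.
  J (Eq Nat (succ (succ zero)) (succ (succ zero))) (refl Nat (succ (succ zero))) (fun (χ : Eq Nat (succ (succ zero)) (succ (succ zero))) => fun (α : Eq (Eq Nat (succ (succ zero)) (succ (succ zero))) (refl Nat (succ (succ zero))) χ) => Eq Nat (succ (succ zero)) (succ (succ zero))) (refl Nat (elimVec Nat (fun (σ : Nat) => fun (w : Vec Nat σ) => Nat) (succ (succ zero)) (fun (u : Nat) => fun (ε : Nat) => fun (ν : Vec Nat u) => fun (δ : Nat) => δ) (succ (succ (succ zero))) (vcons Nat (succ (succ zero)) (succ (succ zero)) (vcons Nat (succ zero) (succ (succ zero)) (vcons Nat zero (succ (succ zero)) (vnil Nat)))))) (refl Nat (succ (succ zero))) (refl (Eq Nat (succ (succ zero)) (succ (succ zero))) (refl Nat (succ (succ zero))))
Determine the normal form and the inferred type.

reduced normal form:
  refl Nat (succ (succ zero))
inferred type:
  Eq Nat (succ (succ zero)) (succ (succ zero))


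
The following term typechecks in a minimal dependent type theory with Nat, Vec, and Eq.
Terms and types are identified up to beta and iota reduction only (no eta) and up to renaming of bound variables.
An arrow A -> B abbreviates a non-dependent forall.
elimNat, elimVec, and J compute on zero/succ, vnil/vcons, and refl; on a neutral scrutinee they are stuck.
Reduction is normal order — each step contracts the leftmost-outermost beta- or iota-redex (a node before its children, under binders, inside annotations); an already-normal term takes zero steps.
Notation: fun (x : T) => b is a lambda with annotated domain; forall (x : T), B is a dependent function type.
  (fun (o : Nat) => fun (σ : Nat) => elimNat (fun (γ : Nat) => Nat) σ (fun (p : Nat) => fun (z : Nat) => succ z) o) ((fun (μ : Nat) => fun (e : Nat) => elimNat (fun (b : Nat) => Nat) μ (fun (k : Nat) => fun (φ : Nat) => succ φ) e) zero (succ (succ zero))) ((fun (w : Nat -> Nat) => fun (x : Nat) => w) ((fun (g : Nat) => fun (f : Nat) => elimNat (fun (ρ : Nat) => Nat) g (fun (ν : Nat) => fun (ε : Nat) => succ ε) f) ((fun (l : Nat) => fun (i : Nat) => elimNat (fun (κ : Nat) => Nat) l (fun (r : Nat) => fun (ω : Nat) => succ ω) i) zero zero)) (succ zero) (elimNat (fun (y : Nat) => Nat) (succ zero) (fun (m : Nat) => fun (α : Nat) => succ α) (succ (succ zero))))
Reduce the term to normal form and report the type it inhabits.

normal form:
  succ (succ (succ (succ (succ zero))))
the term's type:
  Nat


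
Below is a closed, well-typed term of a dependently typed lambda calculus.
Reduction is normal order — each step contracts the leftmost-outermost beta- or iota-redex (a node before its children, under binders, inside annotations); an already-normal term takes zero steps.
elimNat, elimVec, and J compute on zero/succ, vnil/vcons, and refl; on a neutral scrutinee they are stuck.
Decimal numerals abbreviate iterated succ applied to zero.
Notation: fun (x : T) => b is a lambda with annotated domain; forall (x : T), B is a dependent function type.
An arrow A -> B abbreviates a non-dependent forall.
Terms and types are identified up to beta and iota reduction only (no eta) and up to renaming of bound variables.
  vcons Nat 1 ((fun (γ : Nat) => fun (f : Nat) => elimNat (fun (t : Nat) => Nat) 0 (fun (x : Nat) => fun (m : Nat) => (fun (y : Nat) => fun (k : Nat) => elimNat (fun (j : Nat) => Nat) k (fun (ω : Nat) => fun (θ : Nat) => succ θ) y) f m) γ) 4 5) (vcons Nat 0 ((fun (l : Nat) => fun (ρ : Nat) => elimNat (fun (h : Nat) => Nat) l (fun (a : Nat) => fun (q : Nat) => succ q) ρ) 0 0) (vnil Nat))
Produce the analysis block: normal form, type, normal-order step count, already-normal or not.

resulting normal form:
  vcons Nat 1 20 (vcons Nat 0 0 (vnil Nat))
type:
  Vec Nat 2
steps to reach normal form (normal order): 90
started in normal form: no
first redex: a beta-redex


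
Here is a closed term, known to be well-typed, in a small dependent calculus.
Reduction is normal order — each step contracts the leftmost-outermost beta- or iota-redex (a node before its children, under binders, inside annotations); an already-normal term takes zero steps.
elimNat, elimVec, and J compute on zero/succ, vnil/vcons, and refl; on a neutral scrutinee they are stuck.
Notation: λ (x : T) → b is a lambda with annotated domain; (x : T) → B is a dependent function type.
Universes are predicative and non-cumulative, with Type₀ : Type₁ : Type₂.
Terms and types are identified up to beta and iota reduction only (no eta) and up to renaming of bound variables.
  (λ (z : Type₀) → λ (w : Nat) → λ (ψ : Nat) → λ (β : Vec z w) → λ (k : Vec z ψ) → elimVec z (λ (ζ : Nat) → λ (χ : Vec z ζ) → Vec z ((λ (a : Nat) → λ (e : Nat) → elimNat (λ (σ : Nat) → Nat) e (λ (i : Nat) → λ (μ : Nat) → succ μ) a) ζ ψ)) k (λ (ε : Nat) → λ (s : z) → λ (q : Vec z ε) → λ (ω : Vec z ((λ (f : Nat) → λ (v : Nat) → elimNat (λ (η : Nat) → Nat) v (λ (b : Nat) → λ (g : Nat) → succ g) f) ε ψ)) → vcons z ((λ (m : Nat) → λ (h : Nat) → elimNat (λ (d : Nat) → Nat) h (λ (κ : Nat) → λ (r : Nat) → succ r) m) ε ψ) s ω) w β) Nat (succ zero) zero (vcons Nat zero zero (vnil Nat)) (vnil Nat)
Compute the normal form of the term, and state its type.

reduced normal form:
  vcons Nat zero zero (vnil Nat)
the term's type:
  Vec Nat (succ zero)


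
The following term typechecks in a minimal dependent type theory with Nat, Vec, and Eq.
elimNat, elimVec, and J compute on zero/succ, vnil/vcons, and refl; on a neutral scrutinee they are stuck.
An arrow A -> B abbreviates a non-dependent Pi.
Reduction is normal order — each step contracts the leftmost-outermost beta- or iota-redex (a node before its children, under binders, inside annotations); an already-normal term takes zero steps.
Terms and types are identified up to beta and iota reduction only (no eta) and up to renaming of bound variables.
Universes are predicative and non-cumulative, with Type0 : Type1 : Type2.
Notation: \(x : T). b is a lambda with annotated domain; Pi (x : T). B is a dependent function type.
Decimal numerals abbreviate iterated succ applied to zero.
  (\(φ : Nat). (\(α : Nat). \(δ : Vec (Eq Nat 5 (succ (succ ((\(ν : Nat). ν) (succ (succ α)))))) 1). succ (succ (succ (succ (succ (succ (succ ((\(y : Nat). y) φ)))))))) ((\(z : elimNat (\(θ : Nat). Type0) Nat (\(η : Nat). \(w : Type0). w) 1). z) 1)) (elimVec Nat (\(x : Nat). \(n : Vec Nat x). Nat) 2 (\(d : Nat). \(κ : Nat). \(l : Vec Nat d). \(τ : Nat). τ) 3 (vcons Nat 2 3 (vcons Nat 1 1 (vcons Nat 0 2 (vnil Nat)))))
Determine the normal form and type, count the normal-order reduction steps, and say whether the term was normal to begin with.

reduced normal form:
  \(φ : Vec (Eq Nat 5 5) 1). 9
the term's type:
  Vec (Eq Nat 5 5) 1 -> Nat
steps to reach normal form (normal order): 21
term was already normal: no
first redex: a beta-redex


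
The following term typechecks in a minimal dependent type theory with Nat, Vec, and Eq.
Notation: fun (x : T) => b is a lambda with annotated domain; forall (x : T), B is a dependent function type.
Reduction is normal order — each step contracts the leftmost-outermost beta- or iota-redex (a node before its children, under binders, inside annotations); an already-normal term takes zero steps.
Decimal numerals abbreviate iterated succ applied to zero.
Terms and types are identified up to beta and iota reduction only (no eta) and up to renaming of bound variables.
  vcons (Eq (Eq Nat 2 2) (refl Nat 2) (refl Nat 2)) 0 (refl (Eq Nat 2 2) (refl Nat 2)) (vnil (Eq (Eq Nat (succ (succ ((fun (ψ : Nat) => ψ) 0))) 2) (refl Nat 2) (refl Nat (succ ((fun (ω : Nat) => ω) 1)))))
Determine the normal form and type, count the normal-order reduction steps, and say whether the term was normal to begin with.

resulting normal form:
  vcons (Eq (Eq Nat 2 2) (refl Nat 2) (refl Nat 2)) 0 (refl (Eq Nat 2 2) (refl Nat 2)) (vnil (Eq (Eq Nat 2 2) (refl Nat 2) (refl Nat 2)))
the term's type:
  Vec (Eq (Eq Nat 2 2) (refl Nat 2) (refl Nat 2)) 1
normal-order step count: 2
term was already normal: no
first contracted redex: a beta-redex


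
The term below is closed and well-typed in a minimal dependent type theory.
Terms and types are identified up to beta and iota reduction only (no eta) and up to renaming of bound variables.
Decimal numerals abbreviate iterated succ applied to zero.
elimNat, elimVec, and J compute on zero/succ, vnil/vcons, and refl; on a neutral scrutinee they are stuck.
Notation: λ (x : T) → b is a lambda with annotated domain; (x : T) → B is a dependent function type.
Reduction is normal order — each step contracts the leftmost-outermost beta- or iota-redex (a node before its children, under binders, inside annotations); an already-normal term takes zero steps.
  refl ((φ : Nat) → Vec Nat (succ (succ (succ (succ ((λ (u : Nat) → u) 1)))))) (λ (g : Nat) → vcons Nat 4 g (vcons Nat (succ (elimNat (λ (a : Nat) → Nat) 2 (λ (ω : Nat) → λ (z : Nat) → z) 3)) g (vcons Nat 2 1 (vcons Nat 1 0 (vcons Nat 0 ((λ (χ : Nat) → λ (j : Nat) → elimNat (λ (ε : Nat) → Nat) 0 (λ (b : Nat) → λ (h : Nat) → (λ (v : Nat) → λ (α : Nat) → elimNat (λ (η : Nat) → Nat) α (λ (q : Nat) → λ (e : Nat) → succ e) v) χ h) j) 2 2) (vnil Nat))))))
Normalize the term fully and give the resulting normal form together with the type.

reduced normal form:
  refl ((φ : Nat) → Vec Nat 5) (λ (u : Nat) → vcons Nat 4 u (vcons Nat 3 u (vcons Nat 2 1 (vcons Nat 1 0 (vcons Nat 0 4 (vnil Nat))))))
the term's type:
  Eq ((φ : Nat) → Vec Nat 5) (λ (u : Nat) → vcons Nat 4 u (vcons Nat 3 u (vcons Nat 2 1 (vcons Nat 1 0 (vcons Nat 0 4 (vnil Nat)))))) (λ (g : Nat) → vcons Nat 4 g (vcons Nat 3 g (vcons Nat 2 1 (vcons Nat 1 0 (vcons Nat 0 4 (vnil Nat))))))
observation: the leftmost-outermost redex is a beta-redex, and normalization takes 38 steps.


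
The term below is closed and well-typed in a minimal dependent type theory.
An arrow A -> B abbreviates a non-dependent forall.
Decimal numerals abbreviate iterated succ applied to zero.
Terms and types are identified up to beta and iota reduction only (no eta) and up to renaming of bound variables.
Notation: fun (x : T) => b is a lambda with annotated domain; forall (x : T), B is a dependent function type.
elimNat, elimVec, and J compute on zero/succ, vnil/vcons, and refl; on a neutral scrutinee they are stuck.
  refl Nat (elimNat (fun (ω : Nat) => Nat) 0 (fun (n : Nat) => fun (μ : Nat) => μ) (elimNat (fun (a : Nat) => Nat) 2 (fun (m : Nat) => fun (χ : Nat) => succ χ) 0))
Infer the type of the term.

the term's type:
  Eq Nat 0 0


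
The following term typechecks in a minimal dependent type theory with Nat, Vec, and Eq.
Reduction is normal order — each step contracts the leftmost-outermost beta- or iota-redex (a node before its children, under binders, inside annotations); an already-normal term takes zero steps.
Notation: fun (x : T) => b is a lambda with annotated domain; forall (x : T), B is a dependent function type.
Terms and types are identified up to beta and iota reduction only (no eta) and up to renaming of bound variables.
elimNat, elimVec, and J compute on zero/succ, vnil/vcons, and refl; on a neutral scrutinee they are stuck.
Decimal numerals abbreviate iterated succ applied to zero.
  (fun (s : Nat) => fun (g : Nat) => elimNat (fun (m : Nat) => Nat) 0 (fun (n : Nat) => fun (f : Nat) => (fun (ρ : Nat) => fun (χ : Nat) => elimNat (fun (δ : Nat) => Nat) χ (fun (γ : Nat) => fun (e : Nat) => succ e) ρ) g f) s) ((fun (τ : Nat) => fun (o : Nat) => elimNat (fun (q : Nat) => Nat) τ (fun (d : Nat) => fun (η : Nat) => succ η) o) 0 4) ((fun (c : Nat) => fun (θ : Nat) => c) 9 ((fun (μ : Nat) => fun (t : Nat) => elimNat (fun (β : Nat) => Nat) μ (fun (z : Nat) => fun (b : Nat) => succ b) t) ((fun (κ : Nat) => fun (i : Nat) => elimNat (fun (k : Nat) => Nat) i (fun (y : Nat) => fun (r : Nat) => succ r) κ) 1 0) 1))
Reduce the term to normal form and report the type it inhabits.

resulting normal form:
  36
inferred type:
  Nat
observation: contracting a beta-redex first, the term normalizes in 62 steps.


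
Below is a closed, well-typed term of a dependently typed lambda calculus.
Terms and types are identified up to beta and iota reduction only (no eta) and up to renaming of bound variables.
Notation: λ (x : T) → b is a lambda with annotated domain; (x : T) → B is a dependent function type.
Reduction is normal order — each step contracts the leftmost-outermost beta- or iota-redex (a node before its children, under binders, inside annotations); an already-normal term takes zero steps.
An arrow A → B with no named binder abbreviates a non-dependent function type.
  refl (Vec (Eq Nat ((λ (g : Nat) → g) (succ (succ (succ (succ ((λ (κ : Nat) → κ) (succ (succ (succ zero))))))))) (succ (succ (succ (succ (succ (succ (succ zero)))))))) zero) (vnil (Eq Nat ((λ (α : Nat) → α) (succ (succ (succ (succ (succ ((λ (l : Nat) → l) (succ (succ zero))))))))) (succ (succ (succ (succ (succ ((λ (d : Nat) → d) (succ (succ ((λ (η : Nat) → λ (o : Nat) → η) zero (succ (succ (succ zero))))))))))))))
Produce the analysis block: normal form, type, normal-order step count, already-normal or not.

reduced normal form:
  refl (Vec (Eq Nat (succ (succ (succ (succ (succ (succ (succ zero))))))) (succ (succ (succ (succ (succ (succ (succ zero)))))))) zero) (vnil (Eq Nat (succ (succ (succ (succ (succ (succ (succ zero))))))) (succ (succ (succ (succ (succ (succ (succ zero)))))))))
inferred type:
  Eq (Vec (Eq Nat (succ (succ (succ (succ (succ (succ (succ zero))))))) (succ (succ (succ (succ (succ (succ (succ zero)))))))) zero) (vnil (Eq Nat (succ (succ (succ (succ (succ (succ (succ zero))))))) (succ (succ (succ (succ (succ (succ (succ zero))))))))) (vnil (Eq Nat (succ (succ (succ (succ (succ (succ (succ zero))))))) (succ (succ (succ (succ (succ (succ (succ zero)))))))))
steps to reach normal form (normal order): 7
started in normal form: no
first contracted redex: a beta-redex


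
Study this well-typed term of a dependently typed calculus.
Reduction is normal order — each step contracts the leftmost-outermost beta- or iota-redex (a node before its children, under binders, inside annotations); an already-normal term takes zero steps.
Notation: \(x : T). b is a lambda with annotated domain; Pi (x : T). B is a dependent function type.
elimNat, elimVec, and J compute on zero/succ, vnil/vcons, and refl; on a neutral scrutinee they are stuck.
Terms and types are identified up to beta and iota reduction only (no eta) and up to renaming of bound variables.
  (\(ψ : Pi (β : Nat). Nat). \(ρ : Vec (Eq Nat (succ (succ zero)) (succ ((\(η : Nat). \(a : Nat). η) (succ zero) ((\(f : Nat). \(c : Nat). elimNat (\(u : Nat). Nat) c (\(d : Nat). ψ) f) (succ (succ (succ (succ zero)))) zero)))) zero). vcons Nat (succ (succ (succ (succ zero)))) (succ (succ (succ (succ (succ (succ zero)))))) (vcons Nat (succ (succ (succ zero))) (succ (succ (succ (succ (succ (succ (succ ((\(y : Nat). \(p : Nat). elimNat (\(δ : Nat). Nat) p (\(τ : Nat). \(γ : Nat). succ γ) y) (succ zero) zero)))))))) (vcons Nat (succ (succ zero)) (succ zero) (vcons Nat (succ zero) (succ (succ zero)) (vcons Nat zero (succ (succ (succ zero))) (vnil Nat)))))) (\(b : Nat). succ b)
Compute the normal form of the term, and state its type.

normal form:
  \(ψ : Vec (Eq Nat (succ (succ zero)) (succ (succ zero))) zero). vcons Nat (succ (succ (succ (succ zero)))) (succ (succ (succ (succ (succ (succ zero)))))) (vcons Nat (succ (succ (succ zero))) (succ (succ (succ (succ (succ (succ (succ (succ zero)))))))) (vcons Nat (succ (succ zero)) (succ zero) (vcons Nat (succ zero) (succ (succ zero)) (vcons Nat zero (succ (succ (succ zero))) (vnil Nat)))))
inferred type:
  Pi (ψ : Vec (Eq Nat (succ (succ zero)) (succ (succ zero))) zero). Vec Nat (succ (succ (succ (succ (succ zero)))))
observation: 9 normal-order steps normalize the term, beginning with a beta-redex.


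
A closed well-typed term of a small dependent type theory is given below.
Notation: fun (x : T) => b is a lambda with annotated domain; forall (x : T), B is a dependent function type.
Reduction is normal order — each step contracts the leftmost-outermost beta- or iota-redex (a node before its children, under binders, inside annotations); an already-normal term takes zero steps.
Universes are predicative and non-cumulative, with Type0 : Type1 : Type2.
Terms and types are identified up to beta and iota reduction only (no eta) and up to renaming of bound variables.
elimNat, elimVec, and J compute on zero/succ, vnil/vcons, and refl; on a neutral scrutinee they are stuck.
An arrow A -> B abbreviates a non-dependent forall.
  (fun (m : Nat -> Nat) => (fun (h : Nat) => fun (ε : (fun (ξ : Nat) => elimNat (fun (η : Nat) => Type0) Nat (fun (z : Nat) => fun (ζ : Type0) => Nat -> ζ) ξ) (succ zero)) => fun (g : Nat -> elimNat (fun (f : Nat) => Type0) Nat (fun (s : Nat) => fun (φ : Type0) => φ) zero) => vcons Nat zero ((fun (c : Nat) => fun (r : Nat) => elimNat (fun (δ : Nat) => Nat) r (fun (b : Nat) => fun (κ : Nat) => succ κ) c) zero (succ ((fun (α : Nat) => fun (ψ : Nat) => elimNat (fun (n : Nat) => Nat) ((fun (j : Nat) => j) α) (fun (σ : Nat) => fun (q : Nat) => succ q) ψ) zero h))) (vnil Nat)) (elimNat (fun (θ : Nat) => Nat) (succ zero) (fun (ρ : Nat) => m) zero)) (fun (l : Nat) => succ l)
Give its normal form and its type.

normal form:
  fun (m : Nat -> Nat) => fun (h : Nat -> Nat) => vcons Nat zero (succ (succ zero)) (vnil Nat)
type:
  (Nat -> Nat) -> (Nat -> Nat) -> Vec Nat (succ zero)
observation: 19 normal-order steps normalize the term, beginning with a beta-redex.


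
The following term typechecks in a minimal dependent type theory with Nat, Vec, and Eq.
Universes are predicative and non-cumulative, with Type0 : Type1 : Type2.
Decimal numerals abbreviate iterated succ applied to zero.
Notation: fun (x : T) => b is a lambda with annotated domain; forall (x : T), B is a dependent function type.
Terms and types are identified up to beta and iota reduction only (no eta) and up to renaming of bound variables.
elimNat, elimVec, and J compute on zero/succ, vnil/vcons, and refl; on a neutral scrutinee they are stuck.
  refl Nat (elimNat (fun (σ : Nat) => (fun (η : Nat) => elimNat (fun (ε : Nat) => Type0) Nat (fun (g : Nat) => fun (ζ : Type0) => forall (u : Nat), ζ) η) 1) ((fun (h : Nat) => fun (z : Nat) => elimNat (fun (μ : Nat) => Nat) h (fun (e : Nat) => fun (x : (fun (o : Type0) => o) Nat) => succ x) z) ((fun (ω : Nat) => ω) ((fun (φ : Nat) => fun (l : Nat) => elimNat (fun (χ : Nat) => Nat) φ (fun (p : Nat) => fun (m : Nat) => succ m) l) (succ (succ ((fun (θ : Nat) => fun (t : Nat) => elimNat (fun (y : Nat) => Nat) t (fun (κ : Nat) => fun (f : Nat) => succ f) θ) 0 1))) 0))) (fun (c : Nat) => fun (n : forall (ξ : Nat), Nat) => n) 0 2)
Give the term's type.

the term's type:
  Eq Nat 5 5
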